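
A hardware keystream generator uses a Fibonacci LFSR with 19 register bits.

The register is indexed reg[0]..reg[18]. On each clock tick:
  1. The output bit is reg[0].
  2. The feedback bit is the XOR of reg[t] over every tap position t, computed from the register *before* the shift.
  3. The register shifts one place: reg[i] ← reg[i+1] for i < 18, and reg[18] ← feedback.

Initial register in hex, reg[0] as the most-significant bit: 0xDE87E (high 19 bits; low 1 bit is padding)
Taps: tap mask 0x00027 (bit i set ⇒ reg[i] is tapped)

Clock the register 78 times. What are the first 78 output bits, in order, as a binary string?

110111101000011111111001001011010001100101001100000011001110110010110111011000

step | reg (before) | out | fb
   0 | 1101111010000111111 | 1 | 1
   1 | 1011110100001111111 | 1 | 1
   2 | 0111101000011111111 | 0 | 0
   3 | 1111010000111111110 | 1 | 0
   4 | 1110100001111111100 | 1 | 1
   5 | 1101000011111111001 | 1 | 0
   6 | 1010000111111110010 | 1 | 0
   7 | 0100001111111100100 | 0 | 1
   8 | 1000011111111001001 | 1 | 0
   9 | 0000111111110010010 | 0 | 1
  10 | 0001111111100100101 | 0 | 1
  11 | 0011111111001001011 | 0 | 0
  12 | 0111111110010010110 | 0 | 1
  13 | 1111111100100101101 | 1 | 0
  14 | 1111111001001011010 | 1 | 0
  15 | 1111110010010110100 | 1 | 0
  16 | 1111100100101101000 | 1 | 1
  17 | 1111001001011010001 | 1 | 1
  18 | 1110010010110100011 | 1 | 0
  19 | 1100100101101000110 | 1 | 0
  20 | 1001001011010001100 | 1 | 1
  21 | 0010010110100011001 | 0 | 0
  22 | 0100101101000110010 | 0 | 1
  23 | 1001011010001100101 | 1 | 0
  24 | 0010110100011001010 | 0 | 0
  25 | 0101101000110010100 | 0 | 1
  26 | 1011010001100101001 | 1 | 1
  27 | 0110100011001010011 | 0 | 0
  28 | 1101000110010100110 | 1 | 0
  29 | 1010001100101001100 | 1 | 0
  30 | 0100011001010011000 | 0 | 0
  31 | 1000110010100110000 | 1 | 0
  32 | 0001100101001100000 | 0 | 0
  33 | 0011001010011000000 | 0 | 1
  34 | 0110010100110000001 | 0 | 1
  35 | 1100101001100000011 | 1 | 0
  36 | 1001010011000000110 | 1 | 0
  37 | 0010100110000001100 | 0 | 1
  38 | 0101001100000011001 | 0 | 1
  39 | 1010011000000110011 | 1 | 1
  40 | 0100110000001100111 | 0 | 0
  41 | 1001100000011001110 | 1 | 1
  42 | 0011000000110011101 | 0 | 1
  43 | 0110000001100111011 | 0 | 0
  44 | 1100000011001110110 | 1 | 0
  45 | 1000000110011101100 | 1 | 1
  46 | 0000001100111011001 | 0 | 0
  47 | 0000011001110110010 | 0 | 1
  48 | 0000110011101100101 | 0 | 1
  49 | 0001100111011001011 | 0 | 0
  50 | 0011001110110010110 | 0 | 1
  51 | 0110011101100101101 | 0 | 1
  52 | 1100111011001011011 | 1 | 1
  53 | 1001110110010110111 | 1 | 0
  54 | 0011101100101101110 | 0 | 1
  55 | 0111011001011011101 | 0 | 1
  56 | 1110110010110111011 | 1 | 0
  57 | 1101100101101110110 | 1 | 0
  58 | 1011001011011101100 | 1 | 0
  59 | 0110010110111011000 | 0 | 1
  60 | 1100101101110110001 | 1 | 0
  61 | 1001011011101100010 | 1 | 0
  62 | 0010110111011000100 | 0 | 0
  63 | 0101101110110001000 | 0 | 1
  64 | 1011011101100010001 | 1 | 1
  65 | 0110111011000100011 | 0 | 1
  66 | 1101110110001000111 | 1 | 1
  67 | 1011101100010001111 | 1 | 0
  68 | 0111011000100011110 | 0 | 1
  69 | 1110110001000111101 | 1 | 0
  70 | 1101100010001111010 | 1 | 0
  71 | 1011000100011110100 | 1 | 0
  72 | 0110001000111101000 | 0 | 0
  73 | 1100010001111010000 | 1 | 1
  74 | 1000100011110100001 | 1 | 1
  75 | 0001000111101000011 | 0 | 0
  76 | 0010001111010000110 | 0 | 1
  77 | 0100011110100001101 | 0 | 0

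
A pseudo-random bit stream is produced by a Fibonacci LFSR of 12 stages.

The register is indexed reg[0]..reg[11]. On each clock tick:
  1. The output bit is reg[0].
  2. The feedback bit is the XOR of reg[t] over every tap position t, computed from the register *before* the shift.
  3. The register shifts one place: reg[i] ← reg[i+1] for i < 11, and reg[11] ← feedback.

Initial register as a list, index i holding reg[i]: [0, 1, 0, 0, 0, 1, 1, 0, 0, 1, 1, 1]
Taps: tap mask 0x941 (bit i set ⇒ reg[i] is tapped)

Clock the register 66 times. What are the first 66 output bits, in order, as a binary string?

010001100111001100010011100001011010011100100111000101011010100110

k : reg_k → out_k, fb_k
0: 010001100111 → 0, fb=0
1: 100011001110 → 1, fb=0
2: 000110011100 → 0, fb=1
3: 001100111001 → 0, fb=1
4: 011001110011 → 0, fb=0
5: 110011100110 → 1, fb=0
6: 100111001100 → 1, fb=0
7: 001110011000 → 0, fb=1
8: 011100110001 → 0, fb=0
9: 111001100010 → 1, fb=0
10: 110011000100 → 1, fb=1
11: 100110001001 → 1, fb=1
12: 001100010011 → 0, fb=1
13: 011000100111 → 0, fb=0
14: 110001001110 → 1, fb=0
15: 100010011100 → 1, fb=0
16: 000100111000 → 0, fb=0
17: 001001110000 → 0, fb=1
18: 010011100001 → 0, fb=0
19: 100111000010 → 1, fb=1
20: 001110000101 → 0, fb=1
21: 011100001011 → 0, fb=0
22: 111000010110 → 1, fb=1
23: 110000101101 → 1, fb=0
24: 100001011010 → 1, fb=0
25: 000010110100 → 0, fb=1
26: 000101101001 → 0, fb=1
27: 001011010011 → 0, fb=1
28: 010110100111 → 0, fb=0
29: 101101001110 → 1, fb=0
30: 011010011100 → 0, fb=1
31: 110100111001 → 1, fb=0
32: 101001110010 → 1, fb=0
33: 010011100100 → 0, fb=1
34: 100111001001 → 1, fb=1
35: 001110010011 → 0, fb=1
36: 011100100111 → 0, fb=0
37: 111001001110 → 1, fb=0
38: 110010011100 → 1, fb=0
39: 100100111000 → 1, fb=1
40: 001001110001 → 0, fb=0
41: 010011100010 → 0, fb=1
42: 100111000101 → 1, fb=0
43: 001110001010 → 0, fb=1
44: 011100010101 → 0, fb=1
45: 111000101011 → 1, fb=0
46: 110001010110 → 1, fb=1
47: 100010101101 → 1, fb=0
48: 000101011010 → 0, fb=1
49: 001010110101 → 0, fb=0
50: 010101101010 → 0, fb=0
51: 101011010100 → 1, fb=1
52: 010110101001 → 0, fb=1
53: 101101010011 → 1, fb=0
54: 011010100110 → 0, fb=1
55: 110101001101 → 1, fb=1
56: 101010011011 → 1, fb=1
57: 010100110111 → 0, fb=0
58: 101001101110 → 1, fb=1
59: 010011011101 → 0, fb=0
60: 100110111010 → 1, fb=1
61: 001101110101 → 0, fb=0
62: 011011101010 → 0, fb=0
63: 110111010100 → 1, fb=1
64: 101110101001 → 1, fb=0
65: 011101010010 → 0, fb=0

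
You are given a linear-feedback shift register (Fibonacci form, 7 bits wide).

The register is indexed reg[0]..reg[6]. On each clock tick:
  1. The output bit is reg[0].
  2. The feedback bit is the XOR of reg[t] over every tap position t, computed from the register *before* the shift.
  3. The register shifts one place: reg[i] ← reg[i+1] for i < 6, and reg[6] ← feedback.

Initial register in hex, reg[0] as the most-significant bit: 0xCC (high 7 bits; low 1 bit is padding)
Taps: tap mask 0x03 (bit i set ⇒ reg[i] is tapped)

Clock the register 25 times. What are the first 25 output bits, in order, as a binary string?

1100110010101011111110000

tick  register→output (feedback)
  0  1100110→1 (0)
  1  1001100→1 (1)
  2  0011001→0 (0)
  3  0110010→0 (1)
  4  1100101→1 (0)
  5  1001010→1 (1)
  6  0010101→0 (0)
  7  0101010→0 (1)
  8  1010101→1 (1)
  9  0101011→0 (1)
 10  1010111→1 (1)
 11  0101111→0 (1)
 12  1011111→1 (1)
 13  0111111→0 (1)
 14  1111111→1 (0)
 15  1111110→1 (0)
 16  1111100→1 (0)
 17  1111000→1 (0)
 18  1110000→1 (0)
 19  1100000→1 (0)
 20  1000000→1 (1)
 21  0000001→0 (0)
 22  0000010→0 (0)
 23  0000100→0 (0)
 24  0001000→0 (0)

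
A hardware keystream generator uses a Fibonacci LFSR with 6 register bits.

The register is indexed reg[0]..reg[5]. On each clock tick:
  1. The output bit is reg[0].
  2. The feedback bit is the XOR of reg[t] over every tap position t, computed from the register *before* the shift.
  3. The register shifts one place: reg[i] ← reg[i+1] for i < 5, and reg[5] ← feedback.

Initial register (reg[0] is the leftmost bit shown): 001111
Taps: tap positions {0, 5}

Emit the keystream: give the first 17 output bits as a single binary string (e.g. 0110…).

step | reg (before) | out | fb
   0 | 001111 | 0 | 1
   1 | 011111 | 0 | 1
   2 | 111111 | 1 | 0
   3 | 111110 | 1 | 1
   4 | 111101 | 1 | 0
   5 | 111010 | 1 | 1
   6 | 110101 | 1 | 0
   7 | 101010 | 1 | 1
   8 | 010101 | 0 | 1
   9 | 101011 | 1 | 0
  10 | 010110 | 0 | 0
  11 | 101100 | 1 | 1
  12 | 011001 | 0 | 1
  13 | 110011 | 1 | 0
  14 | 100110 | 1 | 1
  15 | 001101 | 0 | 1
  16 | 011011 | 0 | 1

00111111010101100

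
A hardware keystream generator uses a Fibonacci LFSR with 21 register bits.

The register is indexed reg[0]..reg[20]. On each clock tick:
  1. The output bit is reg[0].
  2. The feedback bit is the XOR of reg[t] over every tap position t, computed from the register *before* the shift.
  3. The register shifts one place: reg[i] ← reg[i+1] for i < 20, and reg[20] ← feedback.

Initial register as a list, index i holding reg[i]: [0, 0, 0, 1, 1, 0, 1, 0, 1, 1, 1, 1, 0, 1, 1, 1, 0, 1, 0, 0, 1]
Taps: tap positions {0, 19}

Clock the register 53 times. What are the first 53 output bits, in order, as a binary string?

tick  register→output (feedback)
  0  000110101111011101001→0 (0)
  1  001101011110111010010→0 (1)
  2  011010111101110100101→0 (0)
  3  110101111011101001010→1 (0)
  4  101011110111010010100→1 (1)
  5  010111101110100101001→0 (0)
  6  101111011101001010010→1 (0)
  7  011110111010010100100→0 (0)
  8  111101110100101001000→1 (1)
  9  111011101001010010001→1 (1)
 10  110111010010100100011→1 (0)
 11  101110100101001000110→1 (0)
 12  011101001010010001100→0 (0)
 13  111010010100100011000→1 (1)
 14  110100101001000110001→1 (1)
 15  101001010010001100011→1 (0)
 16  010010100100011000110→0 (1)
 17  100101001000110001101→1 (1)
 18  001010010001100011011→0 (1)
 19  010100100011000110111→0 (1)
 20  101001000110001101111→1 (0)
 21  010010001100011011110→0 (1)
 22  100100011000110111101→1 (1)
 23  001000110001101111011→0 (1)
 24  010001100011011110111→0 (1)
 25  100011000110111101111→1 (0)
 26  000110001101111011110→0 (1)
 27  001100011011110111101→0 (0)
 28  011000110111101111010→0 (1)
 29  110001101111011110101→1 (1)
 30  100011011110111101011→1 (0)
 31  000110111101111010110→0 (1)
 32  001101111011110101101→0 (0)
 33  011011110111101011010→0 (1)
 34  110111101111010110101→1 (1)
 35  101111011110101101011→1 (0)
 36  011110111101011010110→0 (1)
 37  111101111010110101101→1 (1)
 38  111011110101101011011→1 (0)
 39  110111101011010110110→1 (0)
 40  101111010110101101100→1 (1)
 41  011110101101011011001→0 (0)
 42  111101011010110110010→1 (0)
 43  111010110101101100100→1 (1)
 44  110101101011011001001→1 (1)
 45  101011010110110010011→1 (0)
 46  010110101101100100110→0 (1)
 47  101101011011001001101→1 (1)
 48  011010110110010011011→0 (1)
 49  110101101100100110111→1 (0)
 50  101011011001001101110→1 (0)
 51  010110110010011011100→0 (0)
 52  101101100100110111000→1 (1)

00011010111101110100101001000110001101111011110101101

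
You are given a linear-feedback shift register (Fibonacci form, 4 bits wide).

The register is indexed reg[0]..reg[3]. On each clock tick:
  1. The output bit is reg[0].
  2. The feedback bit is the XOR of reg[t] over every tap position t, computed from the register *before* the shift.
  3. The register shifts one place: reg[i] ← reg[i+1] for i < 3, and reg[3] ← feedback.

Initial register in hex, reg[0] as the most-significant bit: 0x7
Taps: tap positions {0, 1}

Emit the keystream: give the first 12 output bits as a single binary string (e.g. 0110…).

011110001001

k : reg_k → out_k, fb_k
0: 0111 → 0, fb=1
1: 1111 → 1, fb=0
2: 1110 → 1, fb=0
3: 1100 → 1, fb=0
4: 1000 → 1, fb=1
5: 0001 → 0, fb=0
6: 0010 → 0, fb=0
7: 0100 → 0, fb=1
8: 1001 → 1, fb=1
9: 0011 → 0, fb=0
10: 0110 → 0, fb=1
11: 1101 → 1, fb=0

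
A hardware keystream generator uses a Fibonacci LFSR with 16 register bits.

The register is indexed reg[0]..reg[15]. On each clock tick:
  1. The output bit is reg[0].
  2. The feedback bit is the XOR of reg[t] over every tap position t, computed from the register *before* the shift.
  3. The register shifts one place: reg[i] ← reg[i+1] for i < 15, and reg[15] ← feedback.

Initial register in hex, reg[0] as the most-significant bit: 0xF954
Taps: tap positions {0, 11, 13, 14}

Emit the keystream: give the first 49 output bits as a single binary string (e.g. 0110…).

tick  register→output (feedback)
  0  1111100101010100→1 (1)
  1  1111001010101001→1 (1)
  2  1110010101010011→1 (1)
  3  1100101010100111→1 (1)
  4  1001010101001111→1 (1)
  5  0010101010011111→0 (1)
  6  0101010100111111→0 (1)
  7  1010101001111111→1 (0)
  8  0101010011111110→0 (1)
  9  1010100111111101→1 (1)
 10  0101001111111011→0 (0)
 11  1010011111110110→1 (0)
 12  0100111111101100→0 (1)
 13  1001111111011001→1 (0)
 14  0011111110110010→0 (0)
 15  0111111101100100→0 (1)
 16  1111111011001001→1 (1)
 17  1111110110010011→1 (1)
 18  1111101100100111→1 (1)
 19  1111011001001111→1 (1)
 20  1110110010011111→1 (0)
 21  1101100100111110→1 (0)
 22  1011001001111100→1 (1)
 23  0110010011111001→0 (1)
 24  1100100111110011→1 (1)
 25  1001001111100111→1 (1)
 26  0010011111001111→0 (0)
 27  0100111110011110→0 (1)
 28  1001111100111101→1 (1)
 29  0011111001111011→0 (0)
 30  0111110011110110→0 (1)
 31  1111100111101101→1 (0)
 32  1111001111011010→1 (1)
 33  1110011110110101→1 (1)
 34  1100111101101011→1 (0)
 35  1001111011010110→1 (0)
 36  0011110110101100→0 (1)
 37  0111101101011001→0 (1)
 38  1111011010110011→1 (1)
 39  1110110101100111→1 (1)
 40  1101101011001111→1 (1)
 41  1011010110011111→1 (0)
 42  0110101100111110→0 (1)
 43  1101011001111101→1 (1)
 44  1010110011111011→1 (1)
 45  0101100111110111→0 (1)
 46  1011001111101111→1 (1)
 47  0110011111011111→0 (1)
 48  1100111110111111→1 (0)

1111100101010100111111101100100111110011110110101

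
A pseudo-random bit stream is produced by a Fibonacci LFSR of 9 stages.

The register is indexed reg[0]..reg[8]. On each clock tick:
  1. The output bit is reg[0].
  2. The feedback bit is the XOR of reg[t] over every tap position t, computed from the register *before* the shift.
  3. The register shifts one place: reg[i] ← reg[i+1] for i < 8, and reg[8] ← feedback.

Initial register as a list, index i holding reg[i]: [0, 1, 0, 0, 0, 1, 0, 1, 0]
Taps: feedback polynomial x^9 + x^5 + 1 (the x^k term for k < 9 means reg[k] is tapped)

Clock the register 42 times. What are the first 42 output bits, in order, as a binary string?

tick  register→output (feedback)
  0  010001010→0 (1)
  1  100010101→1 (1)
  2  000101011→0 (1)
  3  001010111→0 (0)
  4  010101110→0 (1)
  5  101011101→1 (0)
  6  010111010→0 (1)
  7  101110101→1 (1)
  8  011101011→0 (1)
  9  111010111→1 (1)
 10  110101111→1 (0)
 11  101011110→1 (0)
 12  010111100→0 (1)
 13  101111001→1 (0)
 14  011110010→0 (0)
 15  111100100→1 (1)
 16  111001001→1 (0)
 17  110010010→1 (1)
 18  100100101→1 (1)
 19  001001011→0 (1)
 20  010010111→0 (0)
 21  100101110→1 (0)
 22  001011100→0 (1)
 23  010111001→0 (1)
 24  101110011→1 (1)
 25  011100111→0 (0)
 26  111001110→1 (0)
 27  110011100→1 (0)
 28  100111000→1 (0)
 29  001110000→0 (0)
 30  011100000→0 (0)
 31  111000000→1 (1)
 32  110000001→1 (1)
 33  100000011→1 (1)
 34  000000111→0 (0)
 35  000001110→0 (1)
 36  000011101→0 (1)
 37  000111011→0 (1)
 38  001110111→0 (0)
 39  011101110→0 (1)
 40  111011101→1 (0)
 41  110111010→1 (0)

010001010111010111100100101110011100000011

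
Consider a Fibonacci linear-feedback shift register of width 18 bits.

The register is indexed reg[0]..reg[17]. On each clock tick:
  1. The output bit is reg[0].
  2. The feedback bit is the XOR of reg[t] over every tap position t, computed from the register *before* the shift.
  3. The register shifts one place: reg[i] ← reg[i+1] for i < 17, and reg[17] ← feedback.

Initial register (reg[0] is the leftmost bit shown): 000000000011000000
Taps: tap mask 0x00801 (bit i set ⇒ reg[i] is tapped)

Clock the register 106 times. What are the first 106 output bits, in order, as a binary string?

0000000000110000001000000100110010010001001100010100011011000001110100100001010001011100001111010110110111

k : reg_k → out_k, fb_k
0: 000000000011000000 → 0, fb=1
1: 000000000110000001 → 0, fb=0
2: 000000001100000010 → 0, fb=0
3: 000000011000000100 → 0, fb=0
4: 000000110000001000 → 0, fb=0
5: 000001100000010000 → 0, fb=0
6: 000011000000100000 → 0, fb=0
7: 000110000001000000 → 0, fb=1
8: 001100000010000001 → 0, fb=0
9: 011000000100000010 → 0, fb=0
10: 110000001000000100 → 1, fb=1
11: 100000010000001001 → 1, fb=1
12: 000000100000010011 → 0, fb=0
13: 000001000000100110 → 0, fb=0
14: 000010000001001100 → 0, fb=1
15: 000100000010011001 → 0, fb=0
16: 001000000100110010 → 0, fb=0
17: 010000001001100100 → 0, fb=1
18: 100000010011001001 → 1, fb=0
19: 000000100110010010 → 0, fb=0
20: 000001001100100100 → 0, fb=0
21: 000010011001001000 → 0, fb=1
22: 000100110010010001 → 0, fb=0
23: 001001100100100010 → 0, fb=0
24: 010011001001000100 → 0, fb=1
25: 100110010010001001 → 1, fb=1
26: 001100100100010011 → 0, fb=0
27: 011001001000100110 → 0, fb=0
28: 110010010001001100 → 1, fb=0
29: 100100100010011000 → 1, fb=1
30: 001001000100110001 → 0, fb=0
31: 010010001001100010 → 0, fb=1
32: 100100010011000101 → 1, fb=0
33: 001000100110001010 → 0, fb=0
34: 010001001100010100 → 0, fb=0
35: 100010011000101000 → 1, fb=1
36: 000100110001010001 → 0, fb=1
37: 001001100010100011 → 0, fb=0
38: 010011000101000110 → 0, fb=1
39: 100110001010001101 → 1, fb=1
40: 001100010100011011 → 0, fb=0
41: 011000101000110110 → 0, fb=0
42: 110001010001101100 → 1, fb=0
43: 100010100011011000 → 1, fb=0
44: 000101000110110000 → 0, fb=0
45: 001010001101100000 → 0, fb=1
46: 010100011011000001 → 0, fb=1
47: 101000110110000011 → 1, fb=1
48: 010001101100000111 → 0, fb=0
49: 100011011000001110 → 1, fb=1
50: 000110110000011101 → 0, fb=0
51: 001101100000111010 → 0, fb=0
52: 011011000001110100 → 0, fb=1
53: 110110000011101001 → 1, fb=0
54: 101100000111010010 → 1, fb=0
55: 011000001110100100 → 0, fb=0
56: 110000011101001000 → 1, fb=0
57: 100000111010010000 → 1, fb=1
58: 000001110100100001 → 0, fb=0
59: 000011101001000010 → 0, fb=1
60: 000111010010000101 → 0, fb=0
61: 001110100100001010 → 0, fb=0
62: 011101001000010100 → 0, fb=0
63: 111010010000101000 → 1, fb=1
64: 110100100001010001 → 1, fb=0
65: 101001000010100010 → 1, fb=1
66: 010010000101000101 → 0, fb=1
67: 100100001010001011 → 1, fb=1
68: 001000010100010111 → 0, fb=0
69: 010000101000101110 → 0, fb=0
70: 100001010001011100 → 1, fb=0
71: 000010100010111000 → 0, fb=0
72: 000101000101110000 → 0, fb=1
73: 001010001011100001 → 0, fb=1
74: 010100010111000011 → 0, fb=1
75: 101000101110000111 → 1, fb=1
76: 010001011100001111 → 0, fb=0
77: 100010111000011110 → 1, fb=1
78: 000101110000111101 → 0, fb=0
79: 001011100001111010 → 0, fb=1
80: 010111000011110101 → 0, fb=1
81: 101110000111101011 → 1, fb=0
82: 011100001111010110 → 0, fb=1
83: 111000011110101101 → 1, fb=1
84: 110000111101011011 → 1, fb=0
85: 100001111010110110 → 1, fb=1
86: 000011110101101101 → 0, fb=1
87: 000111101011011011 → 0, fb=1
88: 001111010110110111 → 0, fb=0
89: 011110101101101110 → 0, fb=1
90: 111101011011011101 → 1, fb=0
91: 111010110110111010 → 1, fb=1
92: 110101101101110101 → 1, fb=0
93: 101011011011101010 → 1, fb=0
94: 010110110111010100 → 0, fb=1
95: 101101101110101001 → 1, fb=1
96: 011011011101010011 → 0, fb=1
97: 110110111010100111 → 1, fb=1
98: 101101110101001111 → 1, fb=0
99: 011011101010011110 → 0, fb=0
100: 110111010100111100 → 1, fb=1
101: 101110101001111001 → 1, fb=0
102: 011101010011110010 → 0, fb=1
103: 111010100111100101 → 1, fb=0
104: 110101001111001010 → 1, fb=0
105: 101010011110010100 → 1, fb=1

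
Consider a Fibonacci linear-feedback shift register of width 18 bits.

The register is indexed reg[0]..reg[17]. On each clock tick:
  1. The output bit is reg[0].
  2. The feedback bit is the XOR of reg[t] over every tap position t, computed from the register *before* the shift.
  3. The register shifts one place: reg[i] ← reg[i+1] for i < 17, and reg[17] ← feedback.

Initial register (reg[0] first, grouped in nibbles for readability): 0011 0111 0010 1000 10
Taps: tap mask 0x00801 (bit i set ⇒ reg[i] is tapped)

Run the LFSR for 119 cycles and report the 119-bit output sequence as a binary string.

k : reg_k → out_k, fb_k
0: 001101110010100010 → 0, fb=0
1: 011011100101000100 → 0, fb=1
2: 110111001010001001 → 1, fb=1
3: 101110010100010011 → 1, fb=1
4: 011100101000100111 → 0, fb=0
5: 111001010001001110 → 1, fb=0
6: 110010100010011100 → 1, fb=1
7: 100101000100111001 → 1, fb=1
8: 001010001001110011 → 0, fb=1
9: 010100010011100111 → 0, fb=1
10: 101000100111001111 → 1, fb=0
11: 010001001110011110 → 0, fb=0
12: 100010011100111100 → 1, fb=1
13: 000100111001111001 → 0, fb=1
14: 001001110011110011 → 0, fb=1
15: 010011100111100111 → 0, fb=1
16: 100111001111001111 → 1, fb=0
17: 001110011110011110 → 0, fb=0
18: 011100111100111100 → 0, fb=0
19: 111001111001111000 → 1, fb=0
20: 110011110011110000 → 1, fb=0
21: 100111100111100000 → 1, fb=0
22: 001111001111000000 → 0, fb=1
23: 011110011110000001 → 0, fb=0
24: 111100111100000010 → 1, fb=1
25: 111001111000000101 → 1, fb=1
26: 110011110000001011 → 1, fb=1
27: 100111100000010111 → 1, fb=1
28: 001111000000101111 → 0, fb=0
29: 011110000001011110 → 0, fb=1
30: 111100000010111101 → 1, fb=1
31: 111000000101111011 → 1, fb=0
32: 110000001011110110 → 1, fb=0
33: 100000010111101100 → 1, fb=0
34: 000000101111011000 → 0, fb=1
35: 000001011110110001 → 0, fb=0
36: 000010111101100010 → 0, fb=1
37: 000101111011000101 → 0, fb=1
38: 001011110110001011 → 0, fb=0
39: 010111101100010110 → 0, fb=0
40: 101111011000101100 → 1, fb=1
41: 011110110001011001 → 0, fb=1
42: 111101100010110011 → 1, fb=1
43: 111011000101100111 → 1, fb=0
44: 110110001011001110 → 1, fb=0
45: 101100010110011100 → 1, fb=1
46: 011000101100111001 → 0, fb=0
47: 110001011001110010 → 1, fb=0
48: 100010110011100100 → 1, fb=0
49: 000101100111001000 → 0, fb=1
50: 001011001110010001 → 0, fb=0
51: 010110011100100010 → 0, fb=0
52: 101100111001000100 → 1, fb=0
53: 011001110010001000 → 0, fb=0
54: 110011100100010000 → 1, fb=1
55: 100111001000100001 → 1, fb=1
56: 001110010001000011 → 0, fb=1
57: 011100100010000111 → 0, fb=0
58: 111001000100001110 → 1, fb=1
59: 110010001000011101 → 1, fb=1
60: 100100010000111011 → 1, fb=1
61: 001000100001110111 → 0, fb=1
62: 010001000011101111 → 0, fb=1
63: 100010000111011111 → 1, fb=0
64: 000100001110111110 → 0, fb=0
65: 001000011101111100 → 0, fb=1
66: 010000111011111001 → 0, fb=1
67: 100001110111110011 → 1, fb=0
68: 000011101111100110 → 0, fb=1
69: 000111011111001101 → 0, fb=1
70: 001110111110011011 → 0, fb=0
71: 011101111100110110 → 0, fb=0
72: 111011111001101100 → 1, fb=0
73: 110111110011011000 → 1, fb=0
74: 101111100110110000 → 1, fb=1
75: 011111001101100001 → 0, fb=1
76: 111110011011000011 → 1, fb=0
77: 111100110110000110 → 1, fb=1
78: 111001101100001101 → 1, fb=1
79: 110011011000011011 → 1, fb=1
80: 100110110000110111 → 1, fb=1
81: 001101100001101111 → 0, fb=1
82: 011011000011011111 → 0, fb=1
83: 110110000110111111 → 1, fb=1
84: 101100001101111111 → 1, fb=0
85: 011000011011111110 → 0, fb=1
86: 110000110111111101 → 1, fb=0
87: 100001101111111010 → 1, fb=0
88: 000011011111110100 → 0, fb=1
89: 000110111111101001 → 0, fb=1
90: 001101111111010011 → 0, fb=1
91: 011011111110100111 → 0, fb=0
92: 110111111101001110 → 1, fb=0
93: 101111111010011100 → 1, fb=1
94: 011111110100111001 → 0, fb=0
95: 111111101001110010 → 1, fb=0
96: 111111010011100100 → 1, fb=0
97: 111110100111001000 → 1, fb=0
98: 111101001110010000 → 1, fb=1
99: 111010011100100001 → 1, fb=1
100: 110100111001000011 → 1, fb=0
101: 101001110010000110 → 1, fb=1
102: 010011100100001101 → 0, fb=0
103: 100111001000011010 → 1, fb=1
104: 001110010000110101 → 0, fb=0
105: 011100100001101010 → 0, fb=1
106: 111001000011010101 → 1, fb=0
107: 110010000110101010 → 1, fb=1
108: 100100001101010101 → 1, fb=0
109: 001000011010101010 → 0, fb=0
110: 010000110101010100 → 0, fb=1
111: 100001101010101001 → 1, fb=1
112: 000011010101010011 → 0, fb=1
113: 000110101010100111 → 0, fb=0
114: 001101010101001110 → 0, fb=1
115: 011010101010011101 → 0, fb=0
116: 110101010100111010 → 1, fb=1
117: 101010101001110101 → 1, fb=0
118: 010101010011101010 → 0, fb=1

00110111001010001001110011110011110000001011110110001011001110010001000011101111100110110000110111111101001110010000110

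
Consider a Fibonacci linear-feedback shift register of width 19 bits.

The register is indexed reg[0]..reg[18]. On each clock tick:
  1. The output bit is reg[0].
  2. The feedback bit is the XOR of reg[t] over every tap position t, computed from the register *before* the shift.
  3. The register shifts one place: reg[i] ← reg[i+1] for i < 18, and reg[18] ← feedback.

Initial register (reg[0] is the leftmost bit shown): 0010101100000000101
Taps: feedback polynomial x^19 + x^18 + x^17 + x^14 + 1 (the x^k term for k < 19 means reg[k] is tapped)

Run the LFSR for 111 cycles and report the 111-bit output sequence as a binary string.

tick  register→output (feedback)
  0  0010101100000000101→0 (1)
  1  0101011000000001011→0 (0)
  2  1010110000000010110→1 (1)
  3  0101100000000101101→0 (1)
  4  1011000000001011011→1 (0)
  5  0110000000010110110→0 (0)
  6  1100000000101101100→1 (1)
  7  1000000001011011001→1 (1)
  8  0000000010110110011→0 (1)
  9  0000000101101100111→0 (0)
 10  0000001011011001110→0 (1)
 11  0000010110110011101→0 (0)
 12  0000101101100111010→0 (0)
 13  0001011011001110100→0 (1)
 14  0010110110011101001→0 (1)
 15  0101101100111010011→0 (1)
 16  1011011001110100111→1 (1)
 17  0110110011101001111→0 (0)
 18  1101100111010011110→1 (1)
 19  1011001110100111101→1 (1)
 20  0110011101001111011→0 (1)
 21  1100111010011110111→1 (0)
 22  1001110100111101110→1 (0)
 23  0011101001111011100→0 (1)
 24  0111010011110111001→0 (0)
 25  1110100111101110010→1 (1)
 26  1101001111011100101→1 (0)
 27  1010011110111001010→1 (0)
 28  0100111101110010100→0 (1)
 29  1001111011100101001→1 (0)
 30  0011110111001010010→0 (0)
 31  0111101110010100100→0 (0)
 32  1111011100101001000→1 (1)
 33  1110111001010010001→1 (1)
 34  1101110010100100011→1 (1)
 35  1011100101001000111→1 (1)
 36  0111001010010001111→0 (0)
 37  1110010100100011110→1 (1)
 38  1100101001000111101→1 (1)
 39  1001010010001111011→1 (0)
 40  0010100100011110110→0 (0)
 41  0101001000111101100→0 (0)
 42  1010010001111011000→1 (0)
 43  0100100011110110000→0 (1)
 44  1001000111101100001→1 (0)
 45  0010001111011000010→0 (1)
 46  0100011110110000101→0 (1)
 47  1000111101100001011→1 (1)
 48  0001111011000010111→0 (1)
 49  0011110110000101111→0 (0)
 50  0111101100001011110→0 (0)
 51  1111011000010111100→1 (0)
 52  1110110000101111000→1 (0)
 53  1101100001011110000→1 (0)
 54  1011000010111100000→1 (1)
 55  0110000101111000001→0 (1)
 56  1100001011110000011→1 (1)
 57  1000010111100000111→1 (1)
 58  0000101111000001111→0 (0)
 59  0001011110000011110→0 (0)
 60  0010111100000111100→0 (1)
 61  0101111000001111001→0 (0)
 62  1011110000011110010→1 (1)
 63  0111100000111100101→0 (1)
 64  1111000001111001011→1 (1)
 65  1110000011110010111→1 (0)
 66  1100000111100101110→1 (0)
 67  1000001111001011100→1 (0)
 68  0000011110010111000→0 (1)
 69  0000111100101110001→0 (0)
 70  0001111001011100010→0 (1)
 71  0011110010111000101→0 (1)
 72  0111100101110001011→0 (0)
 73  1111001011100010110→1 (1)
 74  1110010111000101101→1 (0)
 75  1100101110001011010→1 (1)
 76  1001011100010110101→1 (1)
 77  0010111000101101011→0 (0)
 78  0101110001011010110→0 (0)
 79  1011100010110101100→1 (1)
 80  0111000101101011001→0 (0)
 81  1110001011010110010→1 (1)
 82  1100010110101100101→1 (0)
 83  1000101101011001010→1 (0)
 84  0001011010110010100→0 (1)
 85  0010110101100101001→0 (1)
 86  0101101011001010011→0 (1)
 87  1011010110010100111→1 (1)
 88  0110101100101001111→0 (0)
 89  1101011001010011110→1 (1)
 90  1010110010100111101→1 (1)
 91  0101100101001111011→0 (1)
 92  1011001010011110111→1 (0)
 93  0110010100111101110→0 (1)
 94  1100101001111011101→1 (1)
 95  1001010011110111011→1 (0)
 96  0010100111101110110→0 (0)
 97  0101001111011101100→0 (0)
 98  1010011110111011000→1 (0)
 99  0100111101110110000→0 (1)
100  1001111011101100001→1 (0)
101  0011110111011000010→0 (1)
102  0111101110110000101→0 (1)
103  1111011101100001011→1 (1)
104  1110111011000010111→1 (0)
105  1101110110000101110→1 (0)
106  1011101100001011100→1 (0)
107  0111011000010111000→0 (1)
108  1110110000101110001→1 (1)
109  1101100001011100011→1 (1)
110  1011000010111000111→1 (1)

001010110000000010110110011101001111011100101001000111101100001011110000011110010111000101101011001010011110111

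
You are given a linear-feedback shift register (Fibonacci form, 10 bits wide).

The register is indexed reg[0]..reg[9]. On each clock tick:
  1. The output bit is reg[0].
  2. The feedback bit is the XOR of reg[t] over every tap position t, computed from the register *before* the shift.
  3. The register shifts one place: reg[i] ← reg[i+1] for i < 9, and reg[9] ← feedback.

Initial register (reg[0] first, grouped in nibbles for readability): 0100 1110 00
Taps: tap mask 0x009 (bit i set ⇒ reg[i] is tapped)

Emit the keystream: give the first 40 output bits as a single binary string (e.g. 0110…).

0100111000001111100111001101111010001010

tick  register→output (feedback)
  0  0100111000→0 (0)
  1  1001110000→1 (0)
  2  0011100000→0 (1)
  3  0111000001→0 (1)
  4  1110000011→1 (1)
  5  1100000111→1 (1)
  6  1000001111→1 (1)
  7  0000011111→0 (0)
  8  0000111110→0 (0)
  9  0001111100→0 (1)
 10  0011111001→0 (1)
 11  0111110011→0 (1)
 12  1111100111→1 (0)
 13  1111001110→1 (0)
 14  1110011100→1 (1)
 15  1100111001→1 (1)
 16  1001110011→1 (0)
 17  0011100110→0 (1)
 18  0111001101→0 (1)
 19  1110011011→1 (1)
 20  1100110111→1 (1)
 21  1001101111→1 (0)
 22  0011011110→0 (1)
 23  0110111101→0 (0)
 24  1101111010→1 (0)
 25  1011110100→1 (0)
 26  0111101000→0 (1)
 27  1111010001→1 (0)
 28  1110100010→1 (1)
 29  1101000101→1 (0)
 30  1010001010→1 (1)
 31  0100010101→0 (0)
 32  1000101010→1 (1)
 33  0001010101→0 (1)
 34  0010101011→0 (0)
 35  0101010110→0 (1)
 36  1010101101→1 (1)
 37  0101011011→0 (1)
 38  1010110111→1 (1)
 39  0101101111→0 (1)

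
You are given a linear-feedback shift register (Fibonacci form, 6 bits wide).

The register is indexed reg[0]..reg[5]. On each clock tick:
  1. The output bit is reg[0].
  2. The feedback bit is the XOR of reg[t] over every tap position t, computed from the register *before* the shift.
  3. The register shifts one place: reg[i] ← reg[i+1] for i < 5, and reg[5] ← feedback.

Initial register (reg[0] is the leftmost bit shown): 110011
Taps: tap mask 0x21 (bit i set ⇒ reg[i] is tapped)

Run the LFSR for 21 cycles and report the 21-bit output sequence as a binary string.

tick  register→output (feedback)
  0  110011→1 (0)
  1  100110→1 (1)
  2  001101→0 (1)
  3  011011→0 (1)
  4  110111→1 (0)
  5  101110→1 (1)
  6  011101→0 (1)
  7  111011→1 (0)
  8  110110→1 (1)
  9  101101→1 (0)
 10  011010→0 (0)
 11  110100→1 (1)
 12  101001→1 (0)
 13  010010→0 (0)
 14  100100→1 (1)
 15  001001→0 (1)
 16  010011→0 (1)
 17  100111→1 (0)
 18  001110→0 (0)
 19  011100→0 (0)
 20  111000→1 (1)

110011011101101001001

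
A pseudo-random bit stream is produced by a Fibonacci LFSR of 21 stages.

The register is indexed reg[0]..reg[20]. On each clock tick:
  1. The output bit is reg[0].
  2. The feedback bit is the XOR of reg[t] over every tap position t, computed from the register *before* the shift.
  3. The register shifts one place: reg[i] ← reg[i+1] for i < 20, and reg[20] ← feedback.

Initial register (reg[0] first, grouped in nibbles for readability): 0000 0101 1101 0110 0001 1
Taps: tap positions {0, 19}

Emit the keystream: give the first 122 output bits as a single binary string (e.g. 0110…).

00000101110101100001111111011000100101011001100011111010001001011010110011101011110110111000011011100111000110101001001111

k : reg_k → out_k, fb_k
0: 000001011101011000011 → 0, fb=1
1: 000010111010110000111 → 0, fb=1
2: 000101110101100001111 → 0, fb=1
3: 001011101011000011111 → 0, fb=1
4: 010111010110000111111 → 0, fb=1
5: 101110101100001111111 → 1, fb=0
6: 011101011000011111110 → 0, fb=1
7: 111010110000111111101 → 1, fb=1
8: 110101100001111111011 → 1, fb=0
9: 101011000011111110110 → 1, fb=0
10: 010110000111111101100 → 0, fb=0
11: 101100001111111011000 → 1, fb=1
12: 011000011111110110001 → 0, fb=0
13: 110000111111101100010 → 1, fb=0
14: 100001111111011000100 → 1, fb=1
15: 000011111110110001001 → 0, fb=0
16: 000111111101100010010 → 0, fb=1
17: 001111111011000100101 → 0, fb=0
18: 011111110110001001010 → 0, fb=1
19: 111111101100010010101 → 1, fb=1
20: 111111011000100101011 → 1, fb=0
21: 111110110001001010110 → 1, fb=0
22: 111101100010010101100 → 1, fb=1
23: 111011000100101011001 → 1, fb=1
24: 110110001001010110011 → 1, fb=0
25: 101100010010101100110 → 1, fb=0
26: 011000100101011001100 → 0, fb=0
27: 110001001010110011000 → 1, fb=1
28: 100010010101100110001 → 1, fb=1
29: 000100101011001100011 → 0, fb=1
30: 001001010110011000111 → 0, fb=1
31: 010010101100110001111 → 0, fb=1
32: 100101011001100011111 → 1, fb=0
33: 001010110011000111110 → 0, fb=1
34: 010101100110001111101 → 0, fb=0
35: 101011001100011111010 → 1, fb=0
36: 010110011000111110100 → 0, fb=0
37: 101100110001111101000 → 1, fb=1
38: 011001100011111010001 → 0, fb=0
39: 110011000111110100010 → 1, fb=0
40: 100110001111101000100 → 1, fb=1
41: 001100011111010001001 → 0, fb=0
42: 011000111110100010010 → 0, fb=1
43: 110001111101000100101 → 1, fb=1
44: 100011111010001001011 → 1, fb=0
45: 000111110100010010110 → 0, fb=1
46: 001111101000100101101 → 0, fb=0
47: 011111010001001011010 → 0, fb=1
48: 111110100010010110101 → 1, fb=1
49: 111101000100101101011 → 1, fb=0
50: 111010001001011010110 → 1, fb=0
51: 110100010010110101100 → 1, fb=1
52: 101000100101101011001 → 1, fb=1
53: 010001001011010110011 → 0, fb=1
54: 100010010110101100111 → 1, fb=0
55: 000100101101011001110 → 0, fb=1
56: 001001011010110011101 → 0, fb=0
57: 010010110101100111010 → 0, fb=1
58: 100101101011001110101 → 1, fb=1
59: 001011010110011101011 → 0, fb=1
60: 010110101100111010111 → 0, fb=1
61: 101101011001110101111 → 1, fb=0
62: 011010110011101011110 → 0, fb=1
63: 110101100111010111101 → 1, fb=1
64: 101011001110101111011 → 1, fb=0
65: 010110011101011110110 → 0, fb=1
66: 101100111010111101101 → 1, fb=1
67: 011001110101111011011 → 0, fb=1
68: 110011101011110110111 → 1, fb=0
69: 100111010111101101110 → 1, fb=0
70: 001110101111011011100 → 0, fb=0
71: 011101011110110111000 → 0, fb=0
72: 111010111101101110000 → 1, fb=1
73: 110101111011011100001 → 1, fb=1
74: 101011110110111000011 → 1, fb=0
75: 010111101101110000110 → 0, fb=1
76: 101111011011100001101 → 1, fb=1
77: 011110110111000011011 → 0, fb=1
78: 111101101110000110111 → 1, fb=0
79: 111011011100001101110 → 1, fb=0
80: 110110111000011011100 → 1, fb=1
81: 101101110000110111001 → 1, fb=1
82: 011011100001101110011 → 0, fb=1
83: 110111000011011100111 → 1, fb=0
84: 101110000110111001110 → 1, fb=0
85: 011100001101110011100 → 0, fb=0
86: 111000011011100111000 → 1, fb=1
87: 110000110111001110001 → 1, fb=1
88: 100001101110011100011 → 1, fb=0
89: 000011011100111000110 → 0, fb=1
90: 000110111001110001101 → 0, fb=0
91: 001101110011100011010 → 0, fb=1
92: 011011100111000110101 → 0, fb=0
93: 110111001110001101010 → 1, fb=0
94: 101110011100011010100 → 1, fb=1
95: 011100111000110101001 → 0, fb=0
96: 111001110001101010010 → 1, fb=0
97: 110011100011010100100 → 1, fb=1
98: 100111000110101001001 → 1, fb=1
99: 001110001101010010011 → 0, fb=1
100: 011100011010100100111 → 0, fb=1
101: 111000110101001001111 → 1, fb=0
102: 110001101010010011110 → 1, fb=0
103: 100011010100100111100 → 1, fb=1
104: 000110101001001111001 → 0, fb=0
105: 001101010010011110010 → 0, fb=1
106: 011010100100111100101 → 0, fb=0
107: 110101001001111001010 → 1, fb=0
108: 101010010011110010100 → 1, fb=1
109: 010100100111100101001 → 0, fb=0
110: 101001001111001010010 → 1, fb=0
111: 010010011110010100100 → 0, fb=0
112: 100100111100101001000 → 1, fb=1
113: 001001111001010010001 → 0, fb=0
114: 010011110010100100010 → 0, fb=1
115: 100111100101001000101 → 1, fb=1
116: 001111001010010001011 → 0, fb=1
117: 011110010100100010111 → 0, fb=1
118: 111100101001000101111 → 1, fb=0
119: 111001010010001011110 → 1, fb=0
120: 110010100100010111100 → 1, fb=1
121: 100101001000101111001 → 1, fb=1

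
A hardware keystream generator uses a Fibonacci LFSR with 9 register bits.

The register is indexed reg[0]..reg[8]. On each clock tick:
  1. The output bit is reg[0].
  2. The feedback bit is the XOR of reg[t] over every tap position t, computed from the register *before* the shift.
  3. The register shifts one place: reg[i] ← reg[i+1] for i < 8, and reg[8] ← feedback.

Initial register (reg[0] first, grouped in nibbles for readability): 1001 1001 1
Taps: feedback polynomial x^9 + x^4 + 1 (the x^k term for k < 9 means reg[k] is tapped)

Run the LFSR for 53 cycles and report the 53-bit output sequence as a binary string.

10011001100000001100011001010001101001011111110100010

k : reg_k → out_k, fb_k
0: 100110011 → 1, fb=0
1: 001100110 → 0, fb=0
2: 011001100 → 0, fb=0
3: 110011000 → 1, fb=0
4: 100110000 → 1, fb=0
5: 001100000 → 0, fb=0
6: 011000000 → 0, fb=0
7: 110000000 → 1, fb=1
8: 100000001 → 1, fb=1
9: 000000011 → 0, fb=0
10: 000000110 → 0, fb=0
11: 000001100 → 0, fb=0
12: 000011000 → 0, fb=1
13: 000110001 → 0, fb=1
14: 001100011 → 0, fb=0
15: 011000110 → 0, fb=0
16: 110001100 → 1, fb=1
17: 100011001 → 1, fb=0
18: 000110010 → 0, fb=1
19: 001100101 → 0, fb=0
20: 011001010 → 0, fb=0
21: 110010100 → 1, fb=0
22: 100101000 → 1, fb=1
23: 001010001 → 0, fb=1
24: 010100011 → 0, fb=0
25: 101000110 → 1, fb=1
26: 010001101 → 0, fb=0
27: 100011010 → 1, fb=0
28: 000110100 → 0, fb=1
29: 001101001 → 0, fb=0
30: 011010010 → 0, fb=1
31: 110100101 → 1, fb=1
32: 101001011 → 1, fb=1
33: 010010111 → 0, fb=1
34: 100101111 → 1, fb=1
35: 001011111 → 0, fb=1
36: 010111111 → 0, fb=1
37: 101111111 → 1, fb=0
38: 011111110 → 0, fb=1
39: 111111101 → 1, fb=0
40: 111111010 → 1, fb=0
41: 111110100 → 1, fb=0
42: 111101000 → 1, fb=1
43: 111010001 → 1, fb=0
44: 110100010 → 1, fb=1
45: 101000101 → 1, fb=1
46: 010001011 → 0, fb=0
47: 100010110 → 1, fb=0
48: 000101100 → 0, fb=0
49: 001011000 → 0, fb=1
50: 010110001 → 0, fb=1
51: 101100011 → 1, fb=1
52: 011000111 → 0, fb=0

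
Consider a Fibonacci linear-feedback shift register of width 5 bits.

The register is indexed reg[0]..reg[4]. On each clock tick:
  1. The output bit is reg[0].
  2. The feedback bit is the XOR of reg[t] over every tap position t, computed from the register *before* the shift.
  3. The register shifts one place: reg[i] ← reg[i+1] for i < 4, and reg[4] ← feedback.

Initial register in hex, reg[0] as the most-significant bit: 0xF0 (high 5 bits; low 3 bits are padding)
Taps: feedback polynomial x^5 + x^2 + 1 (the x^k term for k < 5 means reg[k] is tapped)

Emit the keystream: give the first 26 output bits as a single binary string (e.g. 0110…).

step | reg (before) | out | fb
   0 | 11110 | 1 | 0
   1 | 11100 | 1 | 0
   2 | 11000 | 1 | 1
   3 | 10001 | 1 | 1
   4 | 00011 | 0 | 0
   5 | 00110 | 0 | 1
   6 | 01101 | 0 | 1
   7 | 11011 | 1 | 1
   8 | 10111 | 1 | 0
   9 | 01110 | 0 | 1
  10 | 11101 | 1 | 0
  11 | 11010 | 1 | 1
  12 | 10101 | 1 | 0
  13 | 01010 | 0 | 0
  14 | 10100 | 1 | 0
  15 | 01000 | 0 | 0
  16 | 10000 | 1 | 1
  17 | 00001 | 0 | 0
  18 | 00010 | 0 | 0
  19 | 00100 | 0 | 1
  20 | 01001 | 0 | 0
  21 | 10010 | 1 | 1
  22 | 00101 | 0 | 1
  23 | 01011 | 0 | 0
  24 | 10110 | 1 | 0
  25 | 01100 | 0 | 1

11110001101110101000010010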